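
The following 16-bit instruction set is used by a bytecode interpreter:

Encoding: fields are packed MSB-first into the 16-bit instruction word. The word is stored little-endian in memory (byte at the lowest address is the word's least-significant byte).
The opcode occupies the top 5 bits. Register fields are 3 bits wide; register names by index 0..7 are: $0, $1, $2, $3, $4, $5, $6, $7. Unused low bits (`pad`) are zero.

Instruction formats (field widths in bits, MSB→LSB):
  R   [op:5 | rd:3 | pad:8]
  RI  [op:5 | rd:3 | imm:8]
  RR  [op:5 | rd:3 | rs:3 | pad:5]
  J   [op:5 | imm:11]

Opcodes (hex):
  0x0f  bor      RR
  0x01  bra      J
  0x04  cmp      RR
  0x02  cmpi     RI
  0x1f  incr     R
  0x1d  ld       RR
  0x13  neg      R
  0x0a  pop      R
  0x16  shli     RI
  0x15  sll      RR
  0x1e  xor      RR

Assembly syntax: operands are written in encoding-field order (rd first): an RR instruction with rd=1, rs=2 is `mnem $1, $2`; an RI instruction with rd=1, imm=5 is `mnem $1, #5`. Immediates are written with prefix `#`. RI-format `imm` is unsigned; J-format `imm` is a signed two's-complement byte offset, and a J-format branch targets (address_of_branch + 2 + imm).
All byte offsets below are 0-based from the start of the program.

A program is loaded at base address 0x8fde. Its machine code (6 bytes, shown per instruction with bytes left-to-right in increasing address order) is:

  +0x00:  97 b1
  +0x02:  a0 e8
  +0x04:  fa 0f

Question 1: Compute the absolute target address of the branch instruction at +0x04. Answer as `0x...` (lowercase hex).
off 0x04: read fa 0f as little → 0x0ffa
  opcode bits[15:11]=0x1: bra/J
  [10:0] imm=2042 (s11→-6) = #-6
  target = base 0x8fde + off 0x04 + 2 + imm -6 = 0x8fde

0x8fde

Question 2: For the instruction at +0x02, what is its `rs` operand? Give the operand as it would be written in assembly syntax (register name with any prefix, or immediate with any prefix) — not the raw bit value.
+0x02: a0 e8 ⇒ word 0xe8a0 (little)
  opcode bits[15:11]=0x1d: ld/RR
  [10:8] rd=0 = $0
  [7:5] rs=5 = $5

$5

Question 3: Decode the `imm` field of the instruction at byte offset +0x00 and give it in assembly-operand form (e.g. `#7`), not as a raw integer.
@+00  little-endian(97 b1) = 0xb197
  opcode bits[15:11]=0x16: shli/RI
  rd: (w>>8)&0x7=0x1 → $1
  imm: (w>>0)&0xff=0x97 → #151

#151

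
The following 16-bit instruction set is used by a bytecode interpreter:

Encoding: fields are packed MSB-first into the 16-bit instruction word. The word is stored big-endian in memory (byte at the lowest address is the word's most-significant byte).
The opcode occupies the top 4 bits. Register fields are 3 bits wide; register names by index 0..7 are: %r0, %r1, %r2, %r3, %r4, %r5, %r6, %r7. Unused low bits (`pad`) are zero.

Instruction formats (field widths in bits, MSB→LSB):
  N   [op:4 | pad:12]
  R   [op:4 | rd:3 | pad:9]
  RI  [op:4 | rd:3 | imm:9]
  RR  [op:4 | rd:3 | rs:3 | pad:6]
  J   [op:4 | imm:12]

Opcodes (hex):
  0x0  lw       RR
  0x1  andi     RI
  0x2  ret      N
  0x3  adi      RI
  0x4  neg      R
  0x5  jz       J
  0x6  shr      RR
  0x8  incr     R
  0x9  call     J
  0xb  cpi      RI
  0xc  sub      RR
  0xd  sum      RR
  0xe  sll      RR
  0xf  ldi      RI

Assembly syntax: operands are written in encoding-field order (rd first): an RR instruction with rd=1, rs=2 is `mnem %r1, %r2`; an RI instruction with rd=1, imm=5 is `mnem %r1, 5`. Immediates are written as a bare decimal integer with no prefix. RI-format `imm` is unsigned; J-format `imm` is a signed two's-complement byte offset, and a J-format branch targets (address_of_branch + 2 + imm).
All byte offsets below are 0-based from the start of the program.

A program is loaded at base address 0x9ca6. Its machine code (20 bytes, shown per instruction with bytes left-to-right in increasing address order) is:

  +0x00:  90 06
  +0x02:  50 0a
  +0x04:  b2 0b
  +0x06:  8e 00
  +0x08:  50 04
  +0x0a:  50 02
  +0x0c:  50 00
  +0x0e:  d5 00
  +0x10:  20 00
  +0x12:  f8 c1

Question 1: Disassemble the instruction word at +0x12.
ldi %r4, 193

+0x12: f8 c1 ⇒ word 0xf8c1 (big)
  opcode bits[15:12]=0xf: ldi/RI
  [11:9] rd=4 = %r4
  [8:0] imm=193 = 193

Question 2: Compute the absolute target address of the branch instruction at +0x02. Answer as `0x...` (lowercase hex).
@+02  big-endian(50 0a) = 0x500a
  opcode bits[15:12]=0x5: jz/J
  imm@[11:0]=0xa ⇒ 10
  target = base 0x9ca6 + off 0x02 + 2 + imm 10 = 0x9cb4

0x9cb4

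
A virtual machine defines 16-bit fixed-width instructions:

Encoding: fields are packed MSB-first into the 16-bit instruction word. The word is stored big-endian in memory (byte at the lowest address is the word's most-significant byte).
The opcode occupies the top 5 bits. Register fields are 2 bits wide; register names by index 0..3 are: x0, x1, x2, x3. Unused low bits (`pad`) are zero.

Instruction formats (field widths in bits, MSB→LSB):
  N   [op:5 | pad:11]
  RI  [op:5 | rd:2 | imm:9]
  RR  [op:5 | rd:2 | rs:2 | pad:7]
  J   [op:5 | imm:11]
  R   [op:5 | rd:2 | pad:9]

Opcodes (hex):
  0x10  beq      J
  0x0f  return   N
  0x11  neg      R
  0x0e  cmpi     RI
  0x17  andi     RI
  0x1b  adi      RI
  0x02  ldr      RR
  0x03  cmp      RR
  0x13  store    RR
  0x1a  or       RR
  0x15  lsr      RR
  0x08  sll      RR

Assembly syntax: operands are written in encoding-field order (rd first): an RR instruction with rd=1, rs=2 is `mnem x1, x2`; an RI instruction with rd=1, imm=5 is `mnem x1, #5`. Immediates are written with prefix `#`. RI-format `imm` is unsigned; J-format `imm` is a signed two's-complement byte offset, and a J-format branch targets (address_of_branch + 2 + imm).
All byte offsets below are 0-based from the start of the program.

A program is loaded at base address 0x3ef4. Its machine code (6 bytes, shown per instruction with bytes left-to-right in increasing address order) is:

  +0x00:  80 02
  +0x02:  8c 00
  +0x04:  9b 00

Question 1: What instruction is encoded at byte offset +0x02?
off 0x02: read 8c 00 as big → 0x8c00
  opcode bits[15:11]=0x11: neg/R
  rd: (w>>9)&0x3=0x2 → x2

neg x2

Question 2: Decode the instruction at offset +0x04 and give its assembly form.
off 0x04: read 9b 00 as big → 0x9b00
  op=0x9b00>>11=0x13 ⇒ store (RR)
  rd: (w>>9)&0x3=0x1 → x1
  rs: (w>>7)&0x3=0x2 → x2

store x1, x2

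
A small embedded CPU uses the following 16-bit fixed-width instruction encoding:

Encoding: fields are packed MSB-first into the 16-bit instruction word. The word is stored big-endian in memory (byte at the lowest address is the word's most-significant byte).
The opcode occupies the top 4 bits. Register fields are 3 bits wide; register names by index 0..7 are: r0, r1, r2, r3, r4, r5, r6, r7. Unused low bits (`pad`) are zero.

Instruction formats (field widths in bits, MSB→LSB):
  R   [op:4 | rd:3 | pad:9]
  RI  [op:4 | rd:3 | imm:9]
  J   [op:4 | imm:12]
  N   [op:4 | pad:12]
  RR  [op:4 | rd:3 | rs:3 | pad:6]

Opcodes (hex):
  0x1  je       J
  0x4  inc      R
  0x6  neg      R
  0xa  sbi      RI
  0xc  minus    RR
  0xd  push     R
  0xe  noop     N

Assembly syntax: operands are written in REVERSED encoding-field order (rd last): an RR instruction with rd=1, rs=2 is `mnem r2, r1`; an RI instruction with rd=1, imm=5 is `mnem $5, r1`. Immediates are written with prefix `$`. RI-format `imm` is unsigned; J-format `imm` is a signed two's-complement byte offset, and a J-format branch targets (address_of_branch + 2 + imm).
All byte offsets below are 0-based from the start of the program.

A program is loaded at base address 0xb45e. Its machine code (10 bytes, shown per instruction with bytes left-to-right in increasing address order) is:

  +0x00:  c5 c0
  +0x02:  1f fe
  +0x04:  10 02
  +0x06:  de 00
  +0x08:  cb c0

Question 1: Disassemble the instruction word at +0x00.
minus r7, r2

[00] c5 c0 → 0xc5c0
  op=0xc5c0>>12=0xc ⇒ minus (RR)
  rd: (w>>9)&0x7=0x2 → r2
  rs: (w>>6)&0x7=0x7 → r7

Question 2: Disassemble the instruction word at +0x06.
push r7

off 0x06: read de 00 as big → 0xde00
  top 4b → 0xd → push [R]
  [11:9] rd=7 = r7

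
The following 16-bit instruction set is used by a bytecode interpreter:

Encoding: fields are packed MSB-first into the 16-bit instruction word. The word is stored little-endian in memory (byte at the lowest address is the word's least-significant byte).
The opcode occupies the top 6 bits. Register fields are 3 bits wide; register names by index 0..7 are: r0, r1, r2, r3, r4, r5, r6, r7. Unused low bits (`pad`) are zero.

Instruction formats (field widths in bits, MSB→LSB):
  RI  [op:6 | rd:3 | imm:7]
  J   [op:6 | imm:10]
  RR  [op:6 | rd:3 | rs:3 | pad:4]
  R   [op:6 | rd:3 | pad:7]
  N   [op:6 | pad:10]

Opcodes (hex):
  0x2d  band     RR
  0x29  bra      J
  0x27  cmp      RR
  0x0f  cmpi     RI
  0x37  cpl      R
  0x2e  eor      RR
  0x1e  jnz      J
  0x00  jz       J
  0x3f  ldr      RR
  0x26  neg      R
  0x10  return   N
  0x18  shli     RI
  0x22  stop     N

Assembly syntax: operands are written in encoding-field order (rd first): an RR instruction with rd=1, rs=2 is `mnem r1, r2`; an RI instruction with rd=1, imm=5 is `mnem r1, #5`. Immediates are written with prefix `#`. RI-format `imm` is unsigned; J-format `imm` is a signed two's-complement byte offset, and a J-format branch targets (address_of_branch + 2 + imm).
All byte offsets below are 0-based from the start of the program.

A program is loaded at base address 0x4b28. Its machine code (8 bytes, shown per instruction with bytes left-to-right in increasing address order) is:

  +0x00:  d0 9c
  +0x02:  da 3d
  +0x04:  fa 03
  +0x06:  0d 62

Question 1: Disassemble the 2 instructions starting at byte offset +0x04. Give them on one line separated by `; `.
jz #-6; shli r4, #13

off 0x04: read fa 03 as little → 0x03fa
  opcode bits[15:10]=0x0: jz/J
  imm: (w>>0)&0x3ff=0x3fa (s10→-6) → #-6
off 0x06: read 0d 62 as little → 0x620d
  opcode bits[15:10]=0x18: shli/RI
  rd: (w>>7)&0x7=0x4 → r4
  imm: (w>>0)&0x7f=0xd → #13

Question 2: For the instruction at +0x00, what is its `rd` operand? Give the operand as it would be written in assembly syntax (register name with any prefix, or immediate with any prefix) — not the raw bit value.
+0x00: d0 9c ⇒ word 0x9cd0 (little)
  op=0x9cd0>>10=0x27 ⇒ cmp (RR)
  [9:7] rd=1 = r1
  [6:4] rs=5 = r5

r1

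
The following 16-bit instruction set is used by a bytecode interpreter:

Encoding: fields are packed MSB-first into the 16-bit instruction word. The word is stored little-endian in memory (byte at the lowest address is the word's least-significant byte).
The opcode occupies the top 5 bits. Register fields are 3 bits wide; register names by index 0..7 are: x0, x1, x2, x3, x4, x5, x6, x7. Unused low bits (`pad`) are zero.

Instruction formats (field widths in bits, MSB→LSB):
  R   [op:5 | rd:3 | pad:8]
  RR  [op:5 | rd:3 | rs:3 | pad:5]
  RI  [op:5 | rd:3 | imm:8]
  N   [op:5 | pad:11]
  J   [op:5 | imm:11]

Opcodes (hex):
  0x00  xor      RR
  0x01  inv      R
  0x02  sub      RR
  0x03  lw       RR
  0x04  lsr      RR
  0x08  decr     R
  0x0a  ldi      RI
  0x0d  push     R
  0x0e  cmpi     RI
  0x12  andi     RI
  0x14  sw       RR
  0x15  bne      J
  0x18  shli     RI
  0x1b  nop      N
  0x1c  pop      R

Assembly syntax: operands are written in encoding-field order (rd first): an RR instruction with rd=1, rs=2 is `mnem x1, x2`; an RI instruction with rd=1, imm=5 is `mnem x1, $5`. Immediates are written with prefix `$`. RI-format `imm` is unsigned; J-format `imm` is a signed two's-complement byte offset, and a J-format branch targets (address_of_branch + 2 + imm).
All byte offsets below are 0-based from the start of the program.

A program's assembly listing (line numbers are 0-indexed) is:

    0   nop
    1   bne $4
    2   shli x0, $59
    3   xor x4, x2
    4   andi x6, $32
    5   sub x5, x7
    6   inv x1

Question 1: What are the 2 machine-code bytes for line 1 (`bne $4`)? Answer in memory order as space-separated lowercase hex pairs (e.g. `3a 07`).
04 a8

line 1 (bne): pack op=0x15:5|imm=4:11 = 0xa804; little→ 04 a8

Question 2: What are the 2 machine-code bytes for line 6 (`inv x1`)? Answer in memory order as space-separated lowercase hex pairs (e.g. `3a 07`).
00 09

L6: inv op=0x1:5|rd=1:3|pad=0:8 ⇒ 0x0900 ⇒ little 00 09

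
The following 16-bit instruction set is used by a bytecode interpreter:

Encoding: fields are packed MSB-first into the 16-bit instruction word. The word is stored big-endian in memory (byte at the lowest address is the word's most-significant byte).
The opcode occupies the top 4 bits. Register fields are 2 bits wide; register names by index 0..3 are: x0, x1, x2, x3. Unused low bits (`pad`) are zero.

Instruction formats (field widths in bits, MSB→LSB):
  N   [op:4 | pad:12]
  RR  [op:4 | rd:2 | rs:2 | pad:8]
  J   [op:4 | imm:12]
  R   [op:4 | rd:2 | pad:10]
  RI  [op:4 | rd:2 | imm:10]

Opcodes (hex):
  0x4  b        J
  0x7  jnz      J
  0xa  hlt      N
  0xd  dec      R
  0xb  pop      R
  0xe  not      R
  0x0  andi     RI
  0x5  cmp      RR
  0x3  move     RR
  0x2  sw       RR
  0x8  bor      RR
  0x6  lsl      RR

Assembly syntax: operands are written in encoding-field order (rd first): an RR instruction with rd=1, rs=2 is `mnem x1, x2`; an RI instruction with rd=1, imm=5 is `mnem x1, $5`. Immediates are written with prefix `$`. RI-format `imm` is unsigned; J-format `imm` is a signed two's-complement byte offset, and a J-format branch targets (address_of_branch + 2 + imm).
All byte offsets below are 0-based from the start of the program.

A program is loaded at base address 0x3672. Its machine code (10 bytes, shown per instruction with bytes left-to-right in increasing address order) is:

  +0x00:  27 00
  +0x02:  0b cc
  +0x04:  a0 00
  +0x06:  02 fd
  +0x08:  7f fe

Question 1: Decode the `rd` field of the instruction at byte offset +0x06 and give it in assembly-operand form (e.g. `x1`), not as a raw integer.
+0x06: 02 fd ⇒ word 0x02fd (big)
  op=0x02fd>>12=0x0 ⇒ andi (RI)
  rd: (w>>10)&0x3=0x0 → x0
  imm: (w>>0)&0x3ff=0x2fd → $765

x0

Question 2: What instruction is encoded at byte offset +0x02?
andi x2, $972

off 0x02: read 0b cc as big → 0x0bcc
  op=0x0bcc>>12=0x0 ⇒ andi (RI)
  [11:10] rd=2 = x2
  [9:0] imm=972 = $972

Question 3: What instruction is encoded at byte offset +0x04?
+0x04: a0 00 ⇒ word 0xa000 (big)
  opcode bits[15:12]=0xa: hlt/N

hlt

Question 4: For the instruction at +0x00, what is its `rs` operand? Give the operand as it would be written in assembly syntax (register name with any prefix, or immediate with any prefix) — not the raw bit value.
x3

off 0x00: read 27 00 as big → 0x2700
  op=0x2700>>12=0x2 ⇒ sw (RR)
  rd: (w>>10)&0x3=0x1 → x1
  rs: (w>>8)&0x3=0x3 → x3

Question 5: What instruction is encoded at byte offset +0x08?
off 0x08: read 7f fe as big → 0x7ffe
  op=0x7ffe>>12=0x7 ⇒ jnz (J)
  imm: (w>>0)&0xfff=0xffe (s12→-2) → $-2

jnz $-2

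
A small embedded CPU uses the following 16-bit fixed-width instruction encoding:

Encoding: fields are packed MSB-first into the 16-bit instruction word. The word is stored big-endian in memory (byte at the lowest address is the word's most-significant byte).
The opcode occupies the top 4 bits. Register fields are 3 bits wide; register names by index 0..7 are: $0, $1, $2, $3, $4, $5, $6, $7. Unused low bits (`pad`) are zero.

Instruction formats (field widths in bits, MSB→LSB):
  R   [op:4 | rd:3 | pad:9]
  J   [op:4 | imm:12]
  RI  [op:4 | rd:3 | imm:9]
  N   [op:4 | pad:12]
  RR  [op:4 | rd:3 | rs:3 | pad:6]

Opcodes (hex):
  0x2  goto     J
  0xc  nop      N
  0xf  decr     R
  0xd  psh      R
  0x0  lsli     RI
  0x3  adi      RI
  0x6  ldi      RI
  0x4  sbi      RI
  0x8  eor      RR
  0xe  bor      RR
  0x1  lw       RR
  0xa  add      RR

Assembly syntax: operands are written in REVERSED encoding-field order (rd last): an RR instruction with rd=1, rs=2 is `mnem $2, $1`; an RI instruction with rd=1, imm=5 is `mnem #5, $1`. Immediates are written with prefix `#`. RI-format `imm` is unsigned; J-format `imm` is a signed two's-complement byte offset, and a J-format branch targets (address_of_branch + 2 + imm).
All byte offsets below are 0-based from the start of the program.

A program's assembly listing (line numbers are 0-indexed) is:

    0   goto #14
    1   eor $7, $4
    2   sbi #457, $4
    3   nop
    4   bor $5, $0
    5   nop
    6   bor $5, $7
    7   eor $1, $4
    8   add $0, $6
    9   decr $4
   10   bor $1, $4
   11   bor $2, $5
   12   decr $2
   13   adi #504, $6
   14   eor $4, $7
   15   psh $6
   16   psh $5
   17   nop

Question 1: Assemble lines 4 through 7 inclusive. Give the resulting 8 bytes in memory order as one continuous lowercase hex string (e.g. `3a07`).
L4: bor op=0xe:4|rd=0:3|rs=5:3|pad=0:6 ⇒ 0xe140 ⇒ big e1 40
L5: nop op=0xc:4|pad=0:12 ⇒ 0xc000 ⇒ big c0 00
L6: bor op=0xe:4|rd=7:3|rs=5:3|pad=0:6 ⇒ 0xef40 ⇒ big ef 40
L7: eor op=0x8:4|rd=4:3|rs=1:3|pad=0:6 ⇒ 0x8840 ⇒ big 88 40

e140c000ef408840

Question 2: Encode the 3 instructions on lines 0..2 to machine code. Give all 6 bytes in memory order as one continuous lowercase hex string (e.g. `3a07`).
200e89c049c9

L0: goto op=0x2:4|imm=14:12 ⇒ 0x200e ⇒ big 20 0e
L1: eor op=0x8:4|rd=4:3|rs=7:3|pad=0:6 ⇒ 0x89c0 ⇒ big 89 c0
L2: sbi op=0x4:4|rd=4:3|imm=457:9 ⇒ 0x49c9 ⇒ big 49 c9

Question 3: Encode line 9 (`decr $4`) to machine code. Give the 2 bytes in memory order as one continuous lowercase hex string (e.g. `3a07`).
9. decr fields op=0xf:4|rd=4:3|pad=0:9 → word f800h → f8 00

f800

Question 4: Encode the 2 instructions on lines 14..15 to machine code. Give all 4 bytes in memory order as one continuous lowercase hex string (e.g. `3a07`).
8f00dc00

L14: eor op=0x8:4|rd=7:3|rs=4:3|pad=0:6 ⇒ 0x8f00 ⇒ big 8f 00
L15: psh op=0xd:4|rd=6:3|pad=0:9 ⇒ 0xdc00 ⇒ big dc 00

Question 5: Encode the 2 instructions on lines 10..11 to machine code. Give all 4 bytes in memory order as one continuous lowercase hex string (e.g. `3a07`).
e840ea80

10. bor fields op=0xe:4|rd=4:3|rs=1:3|pad=0:6 → word e840h → e8 40
11. bor fields op=0xe:4|rd=5:3|rs=2:3|pad=0:6 → word ea80h → ea 80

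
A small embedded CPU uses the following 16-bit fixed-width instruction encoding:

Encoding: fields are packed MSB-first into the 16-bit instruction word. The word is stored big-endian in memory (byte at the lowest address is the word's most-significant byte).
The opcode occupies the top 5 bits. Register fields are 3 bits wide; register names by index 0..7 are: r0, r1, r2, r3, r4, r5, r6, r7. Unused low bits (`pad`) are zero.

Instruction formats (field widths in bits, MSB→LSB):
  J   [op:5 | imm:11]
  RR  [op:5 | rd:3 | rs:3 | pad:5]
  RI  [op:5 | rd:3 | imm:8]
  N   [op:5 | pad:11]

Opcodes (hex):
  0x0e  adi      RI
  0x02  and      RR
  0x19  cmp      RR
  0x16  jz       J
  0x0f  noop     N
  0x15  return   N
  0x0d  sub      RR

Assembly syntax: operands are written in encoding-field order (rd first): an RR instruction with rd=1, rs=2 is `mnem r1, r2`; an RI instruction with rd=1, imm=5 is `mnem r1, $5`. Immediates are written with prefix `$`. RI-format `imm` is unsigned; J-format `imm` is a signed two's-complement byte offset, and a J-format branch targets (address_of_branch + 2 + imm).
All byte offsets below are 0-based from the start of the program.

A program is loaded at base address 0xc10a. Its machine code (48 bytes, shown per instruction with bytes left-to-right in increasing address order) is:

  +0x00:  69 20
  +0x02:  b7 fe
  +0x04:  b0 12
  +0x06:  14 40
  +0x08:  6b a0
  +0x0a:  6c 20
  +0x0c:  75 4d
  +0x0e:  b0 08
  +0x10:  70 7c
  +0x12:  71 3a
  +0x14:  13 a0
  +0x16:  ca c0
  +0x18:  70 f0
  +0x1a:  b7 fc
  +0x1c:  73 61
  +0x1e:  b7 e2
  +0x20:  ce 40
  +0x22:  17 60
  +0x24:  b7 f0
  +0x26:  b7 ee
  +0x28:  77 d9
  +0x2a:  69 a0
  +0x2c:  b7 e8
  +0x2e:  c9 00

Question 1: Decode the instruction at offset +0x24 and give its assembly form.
+0x24: b7 f0 ⇒ word 0xb7f0 (big)
  op=0xb7f0>>11=0x16 ⇒ jz (J)
  imm@[10:0]=0x7f0 (s11→-16) ⇒ $-16

jz $-16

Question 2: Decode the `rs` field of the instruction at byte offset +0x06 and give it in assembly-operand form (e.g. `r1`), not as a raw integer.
r2

[06] 14 40 → 0x1440
  opcode bits[15:11]=0x2: and/RR
  rd@[10:8]=0x4 ⇒ r4
  rs@[7:5]=0x2 ⇒ r2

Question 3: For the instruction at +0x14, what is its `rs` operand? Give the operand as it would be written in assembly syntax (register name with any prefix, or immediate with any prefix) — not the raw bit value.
r5

+0x14: 13 a0 ⇒ word 0x13a0 (big)
  op=0x13a0>>11=0x2 ⇒ and (RR)
  [10:8] rd=3 = r3
  [7:5] rs=5 = r5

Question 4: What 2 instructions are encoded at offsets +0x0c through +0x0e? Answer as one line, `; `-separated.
+0x0c: 75 4d ⇒ word 0x754d (big)
  top 5b → 0xe → adi [RI]
  [10:8] rd=5 = r5
  [7:0] imm=77 = $77
+0x0e: b0 08 ⇒ word 0xb008 (big)
  top 5b → 0x16 → jz [J]
  [10:0] imm=8 = $8

adi r5, $77; jz $8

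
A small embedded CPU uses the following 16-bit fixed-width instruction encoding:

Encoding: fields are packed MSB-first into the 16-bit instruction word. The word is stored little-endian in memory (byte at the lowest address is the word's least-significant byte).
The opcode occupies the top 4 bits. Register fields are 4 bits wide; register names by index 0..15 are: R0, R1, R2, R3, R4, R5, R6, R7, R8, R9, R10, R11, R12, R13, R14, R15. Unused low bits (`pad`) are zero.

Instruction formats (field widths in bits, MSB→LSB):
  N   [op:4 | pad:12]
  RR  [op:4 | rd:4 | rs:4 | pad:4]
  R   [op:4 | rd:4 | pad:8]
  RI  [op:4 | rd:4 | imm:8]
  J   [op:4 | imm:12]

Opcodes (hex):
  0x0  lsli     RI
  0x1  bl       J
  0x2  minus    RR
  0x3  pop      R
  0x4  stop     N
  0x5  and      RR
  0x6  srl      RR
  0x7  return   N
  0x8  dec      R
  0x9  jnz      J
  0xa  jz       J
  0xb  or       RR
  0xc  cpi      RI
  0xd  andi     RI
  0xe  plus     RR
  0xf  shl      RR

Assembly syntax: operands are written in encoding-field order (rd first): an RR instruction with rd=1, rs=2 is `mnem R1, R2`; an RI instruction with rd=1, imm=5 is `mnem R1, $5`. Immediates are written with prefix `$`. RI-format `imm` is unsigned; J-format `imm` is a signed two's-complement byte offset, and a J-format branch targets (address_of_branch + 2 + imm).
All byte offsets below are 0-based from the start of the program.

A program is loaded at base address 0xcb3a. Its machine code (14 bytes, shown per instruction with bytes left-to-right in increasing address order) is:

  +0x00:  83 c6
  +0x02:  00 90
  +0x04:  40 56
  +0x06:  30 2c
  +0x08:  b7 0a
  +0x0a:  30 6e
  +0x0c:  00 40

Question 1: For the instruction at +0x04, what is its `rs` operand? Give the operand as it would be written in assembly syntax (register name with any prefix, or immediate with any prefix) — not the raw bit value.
+0x04: 40 56 ⇒ word 0x5640 (little)
  op=0x5640>>12=0x5 ⇒ and (RR)
  [11:8] rd=6 = R6
  [7:4] rs=4 = R4

R4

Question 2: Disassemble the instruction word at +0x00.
+0x00: 83 c6 ⇒ word 0xc683 (little)
  op=0xc683>>12=0xc ⇒ cpi (RI)
  rd@[11:8]=0x6 ⇒ R6
  imm@[7:0]=0x83 ⇒ $131

cpi R6, $131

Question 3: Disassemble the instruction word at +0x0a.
[0a] 30 6e → 0x6e30
  op=0x6e30>>12=0x6 ⇒ srl (RR)
  rd@[11:8]=0xe ⇒ R14
  rs@[7:4]=0x3 ⇒ R3

srl R14, R3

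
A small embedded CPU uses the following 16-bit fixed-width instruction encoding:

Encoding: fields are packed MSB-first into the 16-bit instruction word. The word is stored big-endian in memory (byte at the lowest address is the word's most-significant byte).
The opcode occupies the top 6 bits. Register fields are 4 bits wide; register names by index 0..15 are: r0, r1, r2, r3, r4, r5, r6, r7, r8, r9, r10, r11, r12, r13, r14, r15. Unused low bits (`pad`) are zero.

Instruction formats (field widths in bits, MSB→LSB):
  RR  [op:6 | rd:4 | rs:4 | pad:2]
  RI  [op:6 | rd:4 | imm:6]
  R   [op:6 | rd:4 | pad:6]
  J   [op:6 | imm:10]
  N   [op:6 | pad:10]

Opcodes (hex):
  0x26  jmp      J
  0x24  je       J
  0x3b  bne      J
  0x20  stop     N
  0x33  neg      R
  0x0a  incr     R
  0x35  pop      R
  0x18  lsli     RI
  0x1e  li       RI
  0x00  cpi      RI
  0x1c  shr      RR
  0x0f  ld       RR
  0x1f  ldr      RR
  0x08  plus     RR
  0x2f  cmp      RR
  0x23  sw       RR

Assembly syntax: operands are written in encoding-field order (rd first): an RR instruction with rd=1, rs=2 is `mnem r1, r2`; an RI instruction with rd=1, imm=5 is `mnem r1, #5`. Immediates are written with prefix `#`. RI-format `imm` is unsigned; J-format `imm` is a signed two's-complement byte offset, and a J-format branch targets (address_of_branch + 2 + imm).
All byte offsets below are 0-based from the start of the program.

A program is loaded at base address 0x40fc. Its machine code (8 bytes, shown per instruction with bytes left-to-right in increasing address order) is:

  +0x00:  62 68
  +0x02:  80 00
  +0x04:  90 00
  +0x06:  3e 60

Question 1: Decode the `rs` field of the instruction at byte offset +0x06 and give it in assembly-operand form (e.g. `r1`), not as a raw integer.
r8

off 0x06: read 3e 60 as big → 0x3e60
  opcode bits[15:10]=0xf: ld/RR
  rd: (w>>6)&0xf=0x9 → r9
  rs: (w>>2)&0xf=0x8 → r8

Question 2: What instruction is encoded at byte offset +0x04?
[04] 90 00 → 0x9000
  op=0x9000>>10=0x24 ⇒ je (J)
  imm: (w>>0)&0x3ff=0x0 → #0

je #0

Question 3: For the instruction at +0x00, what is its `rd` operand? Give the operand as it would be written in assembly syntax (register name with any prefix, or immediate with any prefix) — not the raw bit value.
r9

@+00  big-endian(62 68) = 0x6268
  top 6b → 0x18 → lsli [RI]
  [9:6] rd=9 = r9
  [5:0] imm=40 = #40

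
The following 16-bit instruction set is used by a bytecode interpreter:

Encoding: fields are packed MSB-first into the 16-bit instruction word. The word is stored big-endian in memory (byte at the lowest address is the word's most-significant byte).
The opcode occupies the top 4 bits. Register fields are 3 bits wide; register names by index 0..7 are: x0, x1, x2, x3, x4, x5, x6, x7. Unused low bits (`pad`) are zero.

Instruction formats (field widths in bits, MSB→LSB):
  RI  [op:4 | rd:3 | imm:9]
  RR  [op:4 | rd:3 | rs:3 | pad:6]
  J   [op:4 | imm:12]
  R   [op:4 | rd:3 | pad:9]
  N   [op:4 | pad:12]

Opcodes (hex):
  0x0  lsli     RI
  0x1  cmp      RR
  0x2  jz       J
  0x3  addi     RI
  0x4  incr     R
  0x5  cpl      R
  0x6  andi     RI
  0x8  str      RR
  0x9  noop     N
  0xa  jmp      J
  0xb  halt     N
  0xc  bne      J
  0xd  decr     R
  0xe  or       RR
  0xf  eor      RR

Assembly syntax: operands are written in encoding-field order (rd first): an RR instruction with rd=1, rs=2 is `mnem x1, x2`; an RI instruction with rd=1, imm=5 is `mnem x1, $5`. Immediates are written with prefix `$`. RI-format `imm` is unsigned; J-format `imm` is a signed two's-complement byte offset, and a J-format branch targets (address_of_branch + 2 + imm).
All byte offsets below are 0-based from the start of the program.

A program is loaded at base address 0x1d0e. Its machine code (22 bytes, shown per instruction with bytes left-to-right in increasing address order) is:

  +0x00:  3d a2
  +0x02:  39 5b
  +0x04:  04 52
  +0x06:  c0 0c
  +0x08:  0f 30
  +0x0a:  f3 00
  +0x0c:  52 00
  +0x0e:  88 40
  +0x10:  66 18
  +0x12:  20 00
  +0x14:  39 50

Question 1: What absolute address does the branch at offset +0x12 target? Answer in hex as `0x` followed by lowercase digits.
0x1d22

[12] 20 00 → 0x2000
  op=0x2000>>12=0x2 ⇒ jz (J)
  imm: (w>>0)&0xfff=0x0 → $0
  target = base 0x1d0e + off 0x12 + 2 + imm 0 = 0x1d22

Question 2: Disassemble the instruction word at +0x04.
[04] 04 52 → 0x0452
  opcode bits[15:12]=0x0: lsli/RI
  [11:9] rd=2 = x2
  [8:0] imm=82 = $82

lsli x2, $82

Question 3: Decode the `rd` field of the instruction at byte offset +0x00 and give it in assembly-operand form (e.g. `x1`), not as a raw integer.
[00] 3d a2 → 0x3da2
  op=0x3da2>>12=0x3 ⇒ addi (RI)
  rd@[11:9]=0x6 ⇒ x6
  imm@[8:0]=0x1a2 ⇒ $418

x6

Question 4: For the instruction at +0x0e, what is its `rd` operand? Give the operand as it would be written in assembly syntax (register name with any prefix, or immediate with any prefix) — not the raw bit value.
+0x0e: 88 40 ⇒ word 0x8840 (big)
  op=0x8840>>12=0x8 ⇒ str (RR)
  [11:9] rd=4 = x4
  [8:6] rs=1 = x1

x4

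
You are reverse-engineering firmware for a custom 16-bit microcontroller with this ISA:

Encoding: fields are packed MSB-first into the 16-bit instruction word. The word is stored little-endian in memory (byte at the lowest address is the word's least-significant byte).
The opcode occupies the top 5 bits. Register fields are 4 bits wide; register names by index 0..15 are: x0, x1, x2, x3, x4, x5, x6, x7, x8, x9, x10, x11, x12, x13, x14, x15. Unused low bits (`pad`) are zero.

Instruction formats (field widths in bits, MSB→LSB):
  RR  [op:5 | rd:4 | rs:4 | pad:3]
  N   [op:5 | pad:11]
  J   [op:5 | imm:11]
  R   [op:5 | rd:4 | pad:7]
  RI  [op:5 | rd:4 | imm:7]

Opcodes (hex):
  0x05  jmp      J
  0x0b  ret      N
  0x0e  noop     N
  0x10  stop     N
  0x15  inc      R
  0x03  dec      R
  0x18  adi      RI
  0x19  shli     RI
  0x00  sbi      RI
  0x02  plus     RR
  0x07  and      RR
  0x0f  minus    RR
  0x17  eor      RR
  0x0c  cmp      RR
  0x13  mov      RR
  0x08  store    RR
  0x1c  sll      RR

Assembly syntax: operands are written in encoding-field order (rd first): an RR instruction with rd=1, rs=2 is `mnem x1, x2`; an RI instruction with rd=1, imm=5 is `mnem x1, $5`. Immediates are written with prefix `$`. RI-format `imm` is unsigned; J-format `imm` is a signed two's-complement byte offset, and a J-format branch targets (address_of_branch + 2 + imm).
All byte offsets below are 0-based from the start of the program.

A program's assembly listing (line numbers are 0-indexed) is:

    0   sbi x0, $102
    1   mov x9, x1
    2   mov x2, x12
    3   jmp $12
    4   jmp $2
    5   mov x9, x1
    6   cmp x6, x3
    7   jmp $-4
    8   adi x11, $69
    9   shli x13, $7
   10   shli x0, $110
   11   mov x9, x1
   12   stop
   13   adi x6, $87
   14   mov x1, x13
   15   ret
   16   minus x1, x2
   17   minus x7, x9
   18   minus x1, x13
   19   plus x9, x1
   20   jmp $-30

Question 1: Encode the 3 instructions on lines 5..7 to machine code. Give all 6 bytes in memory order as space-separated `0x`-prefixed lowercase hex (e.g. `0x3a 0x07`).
0x88 0x9c 0x18 0x63 0xfc 0x2f

5. mov fields op=0x13:5|rd=9:4|rs=1:4|pad=0:3 → word 9c88h → 88 9c
6. cmp fields op=0xc:5|rd=6:4|rs=3:4|pad=0:3 → word 6318h → 18 63
7. jmp fields op=0x5:5|imm=-4:11 → word 2ffch → fc 2f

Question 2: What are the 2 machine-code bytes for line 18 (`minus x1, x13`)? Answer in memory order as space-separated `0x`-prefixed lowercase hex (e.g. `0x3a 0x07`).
0xe8 0x78

line 18 (minus): pack op=0xf:5|rd=1:4|rs=13:4|pad=0:3 = 0x78e8; little→ e8 78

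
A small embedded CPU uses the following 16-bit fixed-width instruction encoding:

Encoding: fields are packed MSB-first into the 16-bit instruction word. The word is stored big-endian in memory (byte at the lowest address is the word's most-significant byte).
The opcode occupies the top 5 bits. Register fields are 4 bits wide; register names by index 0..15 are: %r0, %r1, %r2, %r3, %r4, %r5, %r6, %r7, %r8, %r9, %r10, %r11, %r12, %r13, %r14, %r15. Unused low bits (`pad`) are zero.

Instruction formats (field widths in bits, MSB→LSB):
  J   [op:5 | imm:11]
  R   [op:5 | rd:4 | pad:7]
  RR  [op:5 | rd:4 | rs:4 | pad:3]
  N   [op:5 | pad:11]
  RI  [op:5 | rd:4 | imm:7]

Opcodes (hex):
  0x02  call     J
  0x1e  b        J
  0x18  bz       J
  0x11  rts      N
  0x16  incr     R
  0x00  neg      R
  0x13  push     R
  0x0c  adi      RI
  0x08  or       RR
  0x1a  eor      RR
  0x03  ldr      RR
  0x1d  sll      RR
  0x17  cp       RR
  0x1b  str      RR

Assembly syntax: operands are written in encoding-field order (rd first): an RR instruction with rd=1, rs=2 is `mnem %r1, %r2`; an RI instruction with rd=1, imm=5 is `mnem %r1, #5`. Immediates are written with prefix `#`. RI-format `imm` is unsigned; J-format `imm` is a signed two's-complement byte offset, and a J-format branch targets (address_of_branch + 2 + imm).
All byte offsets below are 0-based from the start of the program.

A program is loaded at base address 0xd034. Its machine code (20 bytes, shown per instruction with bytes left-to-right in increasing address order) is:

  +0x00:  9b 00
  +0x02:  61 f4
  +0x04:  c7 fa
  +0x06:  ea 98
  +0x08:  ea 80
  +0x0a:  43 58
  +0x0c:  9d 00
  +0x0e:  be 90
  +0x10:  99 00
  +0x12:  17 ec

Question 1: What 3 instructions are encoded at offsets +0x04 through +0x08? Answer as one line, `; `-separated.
bz #-6; sll %r5, %r3; sll %r5, %r0

@+04  big-endian(c7 fa) = 0xc7fa
  opcode bits[15:11]=0x18: bz/J
  imm: (w>>0)&0x7ff=0x7fa (s11→-6) → #-6
@+06  big-endian(ea 98) = 0xea98
  opcode bits[15:11]=0x1d: sll/RR
  rd: (w>>7)&0xf=0x5 → %r5
  rs: (w>>3)&0xf=0x3 → %r3
@+08  big-endian(ea 80) = 0xea80
  opcode bits[15:11]=0x1d: sll/RR
  rd: (w>>7)&0xf=0x5 → %r5
  rs: (w>>3)&0xf=0x0 → %r0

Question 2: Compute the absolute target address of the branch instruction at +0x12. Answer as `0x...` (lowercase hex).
@+12  big-endian(17 ec) = 0x17ec
  top 5b → 0x2 → call [J]
  imm: (w>>0)&0x7ff=0x7ec (s11→-20) → #-20
  target = base 0xd034 + off 0x12 + 2 + imm -20 = 0xd034

0xd034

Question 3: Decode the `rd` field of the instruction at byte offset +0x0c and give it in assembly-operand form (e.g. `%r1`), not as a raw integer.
%r10

off 0x0c: read 9d 00 as big → 0x9d00
  opcode bits[15:11]=0x13: push/R
  rd: (w>>7)&0xf=0xa → %r10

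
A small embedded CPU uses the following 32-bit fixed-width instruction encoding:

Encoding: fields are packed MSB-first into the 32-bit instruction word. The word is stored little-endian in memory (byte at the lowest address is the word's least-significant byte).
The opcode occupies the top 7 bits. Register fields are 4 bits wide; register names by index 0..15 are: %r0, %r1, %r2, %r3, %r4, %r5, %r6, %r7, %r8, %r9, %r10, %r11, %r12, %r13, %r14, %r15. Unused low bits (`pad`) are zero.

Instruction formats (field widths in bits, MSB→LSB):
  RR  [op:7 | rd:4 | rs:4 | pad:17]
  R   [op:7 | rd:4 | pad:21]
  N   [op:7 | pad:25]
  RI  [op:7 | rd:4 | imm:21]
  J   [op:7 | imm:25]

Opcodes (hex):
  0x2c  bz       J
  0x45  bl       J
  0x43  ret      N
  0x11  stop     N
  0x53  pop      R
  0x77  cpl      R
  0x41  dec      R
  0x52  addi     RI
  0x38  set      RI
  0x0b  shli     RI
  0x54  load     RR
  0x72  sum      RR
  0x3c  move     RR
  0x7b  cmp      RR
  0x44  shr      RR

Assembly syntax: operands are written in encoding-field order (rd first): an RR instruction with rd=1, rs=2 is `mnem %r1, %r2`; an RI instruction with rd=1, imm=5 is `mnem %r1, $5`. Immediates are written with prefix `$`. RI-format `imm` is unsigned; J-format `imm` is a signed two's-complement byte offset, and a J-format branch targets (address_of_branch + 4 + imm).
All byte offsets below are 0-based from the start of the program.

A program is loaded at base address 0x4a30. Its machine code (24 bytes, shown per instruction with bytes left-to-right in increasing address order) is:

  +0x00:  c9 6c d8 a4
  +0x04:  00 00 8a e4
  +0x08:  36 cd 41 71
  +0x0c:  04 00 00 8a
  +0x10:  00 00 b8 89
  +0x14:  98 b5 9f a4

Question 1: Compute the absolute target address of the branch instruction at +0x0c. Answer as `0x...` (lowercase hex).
0x4a44

+0x0c: 04 00 00 8a ⇒ word 0x8a000004 (little)
  opcode bits[31:25]=0x45: bl/J
  [24:0] imm=4 = $4
  target = base 0x4a30 + off 0x0c + 4 + imm 4 = 0x4a44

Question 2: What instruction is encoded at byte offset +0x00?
addi %r6, $1600713

+0x00: c9 6c d8 a4 ⇒ word 0xa4d86cc9 (little)
  opcode bits[31:25]=0x52: addi/RI
  rd@[24:21]=0x6 ⇒ %r6
  imm@[20:0]=0x186cc9 ⇒ $1600713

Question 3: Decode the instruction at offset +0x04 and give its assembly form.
sum %r4, %r5

+0x04: 00 00 8a e4 ⇒ word 0xe48a0000 (little)
  opcode bits[31:25]=0x72: sum/RR
  rd@[24:21]=0x4 ⇒ %r4
  rs@[20:17]=0x5 ⇒ %r5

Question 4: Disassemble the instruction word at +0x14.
off 0x14: read 98 b5 9f a4 as little → 0xa49fb598
  op=0xa49fb598>>25=0x52 ⇒ addi (RI)
  rd@[24:21]=0x4 ⇒ %r4
  imm@[20:0]=0x1fb598 ⇒ $2078104

addi %r4, $2078104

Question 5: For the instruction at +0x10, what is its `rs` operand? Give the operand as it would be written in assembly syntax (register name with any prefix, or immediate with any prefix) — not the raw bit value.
@+10  little-endian(00 00 b8 89) = 0x89b80000
  opcode bits[31:25]=0x44: shr/RR
  rd@[24:21]=0xd ⇒ %r13
  rs@[20:17]=0xc ⇒ %r12

%r12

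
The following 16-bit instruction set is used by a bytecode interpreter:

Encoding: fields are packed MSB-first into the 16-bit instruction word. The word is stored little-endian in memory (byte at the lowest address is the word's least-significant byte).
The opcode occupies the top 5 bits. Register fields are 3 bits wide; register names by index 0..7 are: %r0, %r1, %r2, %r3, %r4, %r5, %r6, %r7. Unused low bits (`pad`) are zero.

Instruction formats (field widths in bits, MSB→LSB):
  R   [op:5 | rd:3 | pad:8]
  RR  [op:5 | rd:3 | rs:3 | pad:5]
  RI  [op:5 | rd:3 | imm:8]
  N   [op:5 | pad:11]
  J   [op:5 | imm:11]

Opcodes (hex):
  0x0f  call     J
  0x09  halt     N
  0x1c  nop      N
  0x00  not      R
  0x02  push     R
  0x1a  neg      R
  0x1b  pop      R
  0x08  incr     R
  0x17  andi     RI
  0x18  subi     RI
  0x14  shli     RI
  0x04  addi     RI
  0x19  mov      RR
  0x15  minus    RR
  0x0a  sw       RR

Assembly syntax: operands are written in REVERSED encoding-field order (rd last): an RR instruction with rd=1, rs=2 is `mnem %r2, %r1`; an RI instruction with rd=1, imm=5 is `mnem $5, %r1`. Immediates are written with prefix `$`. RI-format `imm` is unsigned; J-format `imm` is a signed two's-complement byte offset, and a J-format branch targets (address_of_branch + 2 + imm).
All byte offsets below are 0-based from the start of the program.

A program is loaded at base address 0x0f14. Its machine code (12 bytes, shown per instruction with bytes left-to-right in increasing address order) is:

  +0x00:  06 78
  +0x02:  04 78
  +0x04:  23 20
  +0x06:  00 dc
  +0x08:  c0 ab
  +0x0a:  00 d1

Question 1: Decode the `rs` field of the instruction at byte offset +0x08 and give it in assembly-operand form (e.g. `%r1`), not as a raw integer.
%r6

@+08  little-endian(c0 ab) = 0xabc0
  opcode bits[15:11]=0x15: minus/RR
  [10:8] rd=3 = %r3
  [7:5] rs=6 = %r6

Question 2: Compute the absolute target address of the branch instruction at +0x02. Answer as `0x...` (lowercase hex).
off 0x02: read 04 78 as little → 0x7804
  top 5b → 0xf → call [J]
  imm: (w>>0)&0x7ff=0x4 → $4
  target = base 0x0f14 + off 0x02 + 2 + imm 4 = 0x0f1c

0x0f1c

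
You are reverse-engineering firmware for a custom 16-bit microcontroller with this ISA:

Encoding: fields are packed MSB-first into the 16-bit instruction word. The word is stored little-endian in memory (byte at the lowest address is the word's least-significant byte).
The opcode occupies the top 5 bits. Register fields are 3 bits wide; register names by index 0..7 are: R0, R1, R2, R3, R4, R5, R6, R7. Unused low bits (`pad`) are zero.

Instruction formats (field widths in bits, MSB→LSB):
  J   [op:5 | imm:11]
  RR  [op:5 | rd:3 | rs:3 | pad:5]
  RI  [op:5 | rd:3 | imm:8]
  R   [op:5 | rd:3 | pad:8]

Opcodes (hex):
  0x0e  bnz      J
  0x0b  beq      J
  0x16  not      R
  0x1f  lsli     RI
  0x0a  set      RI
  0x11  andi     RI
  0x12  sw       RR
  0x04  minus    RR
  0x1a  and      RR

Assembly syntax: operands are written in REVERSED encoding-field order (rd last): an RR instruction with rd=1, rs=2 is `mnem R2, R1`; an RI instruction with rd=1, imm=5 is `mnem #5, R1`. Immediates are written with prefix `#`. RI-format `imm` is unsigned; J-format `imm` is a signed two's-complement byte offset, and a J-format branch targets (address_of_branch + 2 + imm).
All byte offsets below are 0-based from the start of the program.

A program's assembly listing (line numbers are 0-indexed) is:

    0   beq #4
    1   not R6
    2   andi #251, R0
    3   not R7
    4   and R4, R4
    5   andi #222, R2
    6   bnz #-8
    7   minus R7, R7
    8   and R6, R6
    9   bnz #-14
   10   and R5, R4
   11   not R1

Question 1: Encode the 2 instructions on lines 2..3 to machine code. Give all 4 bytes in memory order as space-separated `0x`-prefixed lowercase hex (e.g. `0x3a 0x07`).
0xfb 0x88 0x00 0xb7

2. andi fields op=0x11:5|rd=0:3|imm=251:8 → word 88fbh → fb 88
3. not fields op=0x16:5|rd=7:3|pad=0:8 → word b700h → 00 b7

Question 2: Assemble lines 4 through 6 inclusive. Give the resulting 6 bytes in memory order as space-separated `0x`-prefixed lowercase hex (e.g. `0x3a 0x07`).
L4: and op=0x1a:5|rd=4:3|rs=4:3|pad=0:5 ⇒ 0xd480 ⇒ little 80 d4
L5: andi op=0x11:5|rd=2:3|imm=222:8 ⇒ 0x8ade ⇒ little de 8a
L6: bnz op=0xe:5|imm=-8:11 ⇒ 0x77f8 ⇒ little f8 77

0x80 0xd4 0xde 0x8a 0xf8 0x77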